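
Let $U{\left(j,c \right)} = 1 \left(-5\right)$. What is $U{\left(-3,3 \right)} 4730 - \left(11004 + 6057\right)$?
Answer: $-40711$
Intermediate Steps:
$U{\left(j,c \right)} = -5$
$U{\left(-3,3 \right)} 4730 - \left(11004 + 6057\right) = \left(-5\right) 4730 - \left(11004 + 6057\right) = -23650 - 17061 = -40711$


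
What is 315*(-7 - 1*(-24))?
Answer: 5355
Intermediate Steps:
315*(-7 - 1*(-24)) = 315*(-7 + 24) = 315*17 = 5355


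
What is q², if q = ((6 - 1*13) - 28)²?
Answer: 1500625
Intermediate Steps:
q = 1225 (q = ((6 - 13) - 28)² = (-7 - 28)² = (-35)² = 1225)
q² = 1225² = 1500625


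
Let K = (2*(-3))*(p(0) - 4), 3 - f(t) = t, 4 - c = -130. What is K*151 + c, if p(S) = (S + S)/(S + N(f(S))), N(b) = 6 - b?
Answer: 3758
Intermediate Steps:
c = 134 (c = 4 - 1*(-130) = 4 + 130 = 134)
f(t) = 3 - t
p(S) = 2*S/(3 + 2*S) (p(S) = (S + S)/(S + (6 - (3 - S))) = (2*S)/(S + (6 + (-3 + S))) = (2*S)/(S + (3 + S)) = (2*S)/(3 + 2*S) = 2*S/(3 + 2*S))
K = 24 (K = (2*(-3))*(2*0/(3 + 2*0) - 4) = -6*(2*0/(3 + 0) - 4) = -6*(2*0/3 - 4) = -6*(2*0*(⅓) - 4) = -6*(0 - 4) = -6*(-4) = 24)
K*151 + c = 24*151 + 134 = 3624 + 134 = 3758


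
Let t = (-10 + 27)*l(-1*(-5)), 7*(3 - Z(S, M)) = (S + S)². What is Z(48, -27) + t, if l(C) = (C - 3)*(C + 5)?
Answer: -6815/7 ≈ -973.57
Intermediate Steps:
Z(S, M) = 3 - 4*S²/7 (Z(S, M) = 3 - (S + S)²/7 = 3 - 4*S²/7)
l(C) = (-3 + C)*(5 + C)
t = 340 (t = (-10 + 27)*(-15 + (-1*(-5))² + 2*(-1*(-5))) = 17*(-15 + 5² + 2*5) = 17*(-15 + 25 + 10) = 17*20 = 340)
Z(48, -27) + t = (3 - 4/7*48²) + 340 = (3 - 4/7*2304) + 340 = (3 - 9216/7) + 340 = -9195/7 + 340 = -6815/7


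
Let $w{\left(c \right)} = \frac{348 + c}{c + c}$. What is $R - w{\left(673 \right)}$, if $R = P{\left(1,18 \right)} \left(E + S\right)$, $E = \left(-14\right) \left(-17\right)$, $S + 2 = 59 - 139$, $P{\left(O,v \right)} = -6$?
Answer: $- \frac{1260877}{1346} \approx -936.76$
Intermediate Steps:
$S = -82$ ($S = -2 + \left(59 - 139\right) = -2 - 80 = -82$)
$E = 238$
$R = -936$ ($R = - 6 \left(238 - 82\right) = \left(-6\right) 156 = -936$)
$w{\left(c \right)} = \frac{348 + c}{2 c}$
$R - w{\left(673 \right)} = -936 - \frac{348 + 673}{2 \cdot 673} = -936 - \frac{1}{2} \cdot \frac{1}{673} \cdot 1021 = -936 - \frac{1021}{1346} = - \frac{1260877}{1346}$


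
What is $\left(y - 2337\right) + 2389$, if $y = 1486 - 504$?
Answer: $1034$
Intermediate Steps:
$y = 982$ ($y = 1486 - 504 = 982$)
$\left(y - 2337\right) + 2389 = \left(982 - 2337\right) + 2389 = -1355 + 2389 = 1034$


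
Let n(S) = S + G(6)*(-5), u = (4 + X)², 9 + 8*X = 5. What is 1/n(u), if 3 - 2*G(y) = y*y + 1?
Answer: 4/389 ≈ 0.010283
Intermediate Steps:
X = -½ (X = -9/8 + (⅛)*5 = -9/8 + 5/8 = -½ ≈ -0.50000)
G(y) = 1 - y²/2 (G(y) = 3/2 - (y*y + 1)/2 = 3/2 - (y² + 1)/2 = 3/2 - (1 + y²)/2 = 3/2 + (-½ - y²/2) = 1 - y²/2)
u = 49/4 (u = (4 - ½)² = (7/2)² = 49/4 ≈ 12.250)
n(S) = 85 + S (n(S) = S + (1 - ½*6²)*(-5) = S + (1 - ½*36)*(-5) = S + (1 - 18)*(-5) = S - 17*(-5) = S + 85 = 85 + S)
1/n(u) = 1/(85 + 49/4) = 1/(389/4) = 4/389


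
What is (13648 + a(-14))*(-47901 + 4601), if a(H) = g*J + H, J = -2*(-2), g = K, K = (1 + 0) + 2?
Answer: -590871800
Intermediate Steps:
K = 3 (K = 1 + 2 = 3)
g = 3
J = 4
a(H) = 12 + H (a(H) = 3*4 + H = 12 + H)
(13648 + a(-14))*(-47901 + 4601) = (13648 + (12 - 14))*(-47901 + 4601) = (13648 - 2)*(-43300) = 13646*(-43300) = -590871800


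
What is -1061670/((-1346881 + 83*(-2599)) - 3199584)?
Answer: 176945/793697 ≈ 0.22294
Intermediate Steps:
-1061670/((-1346881 + 83*(-2599)) - 3199584) = -1061670/((-1346881 - 215717) - 3199584) = -1061670/(-1562598 - 3199584) = -1061670/(-4762182) = -1061670*(-1/4762182) = 176945/793697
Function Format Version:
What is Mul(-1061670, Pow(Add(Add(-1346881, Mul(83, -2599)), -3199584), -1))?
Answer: Rational(176945, 793697) ≈ 0.22294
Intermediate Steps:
Mul(-1061670, Pow(Add(Add(-1346881, Mul(83, -2599)), -3199584), -1)) = Mul(-1061670, Pow(Add(Add(-1346881, -215717), -3199584), -1)) = Mul(-1061670, Pow(Add(-1562598, -3199584), -1)) = Mul(-1061670, Pow(-4762182, -1)) = Mul(-1061670, Rational(-1, 4762182)) = Rational(176945, 793697)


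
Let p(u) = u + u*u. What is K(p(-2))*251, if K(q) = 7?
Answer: 1757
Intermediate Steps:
p(u) = u + u²
K(p(-2))*251 = 7*251 = 1757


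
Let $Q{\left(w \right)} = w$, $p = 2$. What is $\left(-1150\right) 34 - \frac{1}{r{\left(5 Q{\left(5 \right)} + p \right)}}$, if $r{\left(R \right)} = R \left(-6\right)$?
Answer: $- \frac{6334199}{162} \approx -39100.0$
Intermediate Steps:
$r{\left(R \right)} = - 6 R$
$\left(-1150\right) 34 - \frac{1}{r{\left(5 Q{\left(5 \right)} + p \right)}} = \left(-1150\right) 34 - \frac{1}{\left(-6\right) \left(5 \cdot 5 + 2\right)} = -39100 - \frac{1}{\left(-6\right) \left(25 + 2\right)} = -39100 - \frac{1}{\left(-6\right) 27} = -39100 - \frac{1}{-162} = -39100 - - \frac{1}{162} = -39100 + \frac{1}{162} = - \frac{6334199}{162}$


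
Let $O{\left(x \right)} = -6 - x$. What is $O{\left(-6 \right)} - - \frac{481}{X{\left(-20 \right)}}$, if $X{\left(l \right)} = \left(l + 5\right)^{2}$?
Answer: $\frac{481}{225} \approx 2.1378$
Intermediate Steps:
$X{\left(l \right)} = \left(5 + l\right)^{2}$
$O{\left(-6 \right)} - - \frac{481}{X{\left(-20 \right)}} = \left(-6 - -6\right) - - \frac{481}{\left(5 - 20\right)^{2}} = \left(-6 + 6\right) - - \frac{481}{\left(-15\right)^{2}} = 0 - - \frac{481}{225} = 0 + \frac{481}{225} = \frac{481}{225}$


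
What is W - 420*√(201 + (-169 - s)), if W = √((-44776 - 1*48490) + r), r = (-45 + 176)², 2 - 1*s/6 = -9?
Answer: I*(√76105 - 420*√34) ≈ -2173.1*I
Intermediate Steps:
s = 66 (s = 12 - 6*(-9) = 12 + 54 = 66)
r = 17161 (r = 131² = 17161)
W = I*√76105 (W = √((-44776 - 1*48490) + 17161) = √((-44776 - 48490) + 17161) = √(-93266 + 17161) = √(-76105) = I*√76105 ≈ 275.87*I)
W - 420*√(201 + (-169 - s)) = I*√76105 - 420*√(201 + (-169 - 1*66)) = I*√76105 - 420*√(201 + (-169 - 66)) = I*√76105 - 420*√(201 - 235) = I*√76105 - 420*I*√34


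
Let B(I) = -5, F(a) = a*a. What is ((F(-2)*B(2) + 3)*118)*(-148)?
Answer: 296888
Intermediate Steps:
F(a) = a²
((F(-2)*B(2) + 3)*118)*(-148) = (((-2)²*(-5) + 3)*118)*(-148) = ((4*(-5) + 3)*118)*(-148) = ((-20 + 3)*118)*(-148) = -17*118*(-148) = -2006*(-148) = 296888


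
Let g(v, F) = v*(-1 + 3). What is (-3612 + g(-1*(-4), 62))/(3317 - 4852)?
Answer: 3604/1535 ≈ 2.3479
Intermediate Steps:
g(v, F) = 2*v (g(v, F) = v*2 = 2*v)
(-3612 + g(-1*(-4), 62))/(3317 - 4852) = (-3612 + 2*(-1*(-4)))/(3317 - 4852) = (-3612 + 2*4)/(-1535) = (-3612 + 8)*(-1/1535) = -3604*(-1/1535) = 3604/1535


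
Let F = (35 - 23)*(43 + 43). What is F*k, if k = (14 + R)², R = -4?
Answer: 103200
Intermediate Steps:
k = 100 (k = (14 - 4)² = 10² = 100)
F = 1032 (F = 12*86 = 1032)
F*k = 1032*100 = 103200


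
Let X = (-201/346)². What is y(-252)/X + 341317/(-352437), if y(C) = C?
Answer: -1182917912989/1582089693 ≈ -747.69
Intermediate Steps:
X = 40401/119716 (X = (-201*1/346)² = (-201/346)² = 40401/119716 ≈ 0.33747)
y(-252)/X + 341317/(-352437) = -252/40401/119716 + 341317/(-352437) = -252*119716/40401 + 341317*(-1/352437) = -3352048/4489 - 341317/352437 = -1182917912989/1582089693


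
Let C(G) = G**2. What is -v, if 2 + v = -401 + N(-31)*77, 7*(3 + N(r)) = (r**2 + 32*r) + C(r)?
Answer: -9596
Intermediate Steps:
N(r) = -3 + 2*r**2/7 + 32*r/7 (N(r) = -3 + ((r**2 + 32*r) + r**2)/7 = -3 + (2*r**2 + 32*r)/7 = -3 + (2*r**2/7 + 32*r/7) = -3 + 2*r**2/7 + 32*r/7)
v = 9596 (v = -2 + (-401 + (-3 + (2/7)*(-31)**2 + (32/7)*(-31))*77) = -2 + (-401 + (-3 + (2/7)*961 - 992/7)*77) = -2 + (-401 + (-3 + 1922/7 - 992/7)*77) = -2 + (-401 + (909/7)*77) = -2 + (-401 + 9999) = -2 + 9598 = 9596)
-v = -1*9596 = -9596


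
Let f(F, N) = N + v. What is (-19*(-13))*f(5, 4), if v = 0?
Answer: 988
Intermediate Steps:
f(F, N) = N (f(F, N) = N + 0 = N)
(-19*(-13))*f(5, 4) = -19*(-13)*4 = 247*4 = 988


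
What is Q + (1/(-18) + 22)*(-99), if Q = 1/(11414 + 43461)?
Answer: -238431873/109750 ≈ -2172.5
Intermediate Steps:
Q = 1/54875 ≈ 1.8223e-5
Q + (1/(-18) + 22)*(-99) = 1/54875 + (1/(-18) + 22)*(-99) = 1/54875 + (-1/18 + 22)*(-99) = 1/54875 + (395/18)*(-99) = 1/54875 - 4345/2 = -238431873/109750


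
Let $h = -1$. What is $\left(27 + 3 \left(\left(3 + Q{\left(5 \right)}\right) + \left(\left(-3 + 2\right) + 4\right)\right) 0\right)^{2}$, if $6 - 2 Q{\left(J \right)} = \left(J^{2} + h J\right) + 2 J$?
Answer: $729$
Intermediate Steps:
$Q{\left(J \right)} = 3 - \frac{J}{2} - \frac{J^{2}}{2}$ ($Q{\left(J \right)} = 3 - \frac{\left(J^{2} - J\right) + 2 J}{2} = 3 - \frac{J + J^{2}}{2} = 3 - \left(\frac{J}{2} + \frac{J^{2}}{2}\right) = 3 - \frac{J}{2} - \frac{J^{2}}{2}$)
$\left(27 + 3 \left(\left(3 + Q{\left(5 \right)}\right) + \left(\left(-3 + 2\right) + 4\right)\right) 0\right)^{2} = \left(27 + 3 \left(\left(3 - \left(- \frac{1}{2} + \frac{25}{2}\right)\right) + \left(\left(-3 + 2\right) + 4\right)\right) 0\right)^{2} = \left(27 + 3 \left(\left(3 - 12\right) + \left(-1 + 4\right)\right) 0\right)^{2} = \left(27 + 3 \left(\left(3 - 12\right) + 3\right) 0\right)^{2} = \left(27 + 3 \left(-9 + 3\right) 0\right)^{2} = \left(27 + 3 \left(-6\right) 0\right)^{2} = \left(27 - 0\right)^{2} = \left(27 + 0\right)^{2} = 27^{2} = 729$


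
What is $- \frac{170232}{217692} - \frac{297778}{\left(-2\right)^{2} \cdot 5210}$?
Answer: $- \frac{2848813469}{189029220} \approx -15.071$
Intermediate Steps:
$- \frac{170232}{217692} - \frac{297778}{\left(-2\right)^{2} \cdot 5210} = \left(-170232\right) \frac{1}{217692} - \frac{297778}{4 \cdot 5210} = - \frac{14186}{18141} - \frac{297778}{20840} = - \frac{14186}{18141} - \frac{148889}{10420} = - \frac{2848813469}{189029220}$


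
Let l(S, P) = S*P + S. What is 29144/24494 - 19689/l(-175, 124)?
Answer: 559893683/267903125 ≈ 2.0899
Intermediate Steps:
l(S, P) = S + P*S (l(S, P) = P*S + S = S + P*S)
29144/24494 - 19689/l(-175, 124) = 29144/24494 - 19689*(-1/(175*(1 + 124))) = 29144*(1/24494) - 19689/((-175*125)) = 14572/12247 - 19689/(-21875) = 14572/12247 - 19689*(-1/21875) = 14572/12247 + 19689/21875 = 559893683/267903125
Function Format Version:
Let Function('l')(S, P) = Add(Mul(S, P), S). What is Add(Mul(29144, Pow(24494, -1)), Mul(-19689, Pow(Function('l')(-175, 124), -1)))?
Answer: Rational(559893683, 267903125) ≈ 2.0899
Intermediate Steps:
Function('l')(S, P) = Add(S, Mul(P, S)) (Function('l')(S, P) = Add(Mul(P, S), S) = Add(S, Mul(P, S)))
Add(Mul(29144, Pow(24494, -1)), Mul(-19689, Pow(Function('l')(-175, 124), -1))) = Add(Mul(29144, Pow(24494, -1)), Mul(-19689, Pow(Mul(-175, Add(1, 124)), -1))) = Add(Mul(29144, Rational(1, 24494)), Mul(-19689, Pow(Mul(-175, 125), -1))) = Add(Rational(14572, 12247), Mul(-19689, Pow(-21875, -1))) = Add(Rational(14572, 12247), Mul(-19689, Rational(-1, 21875))) = Add(Rational(14572, 12247), Rational(19689, 21875)) = Rational(559893683, 267903125)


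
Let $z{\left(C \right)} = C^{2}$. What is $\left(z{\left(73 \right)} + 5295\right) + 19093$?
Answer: $29717$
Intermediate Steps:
$\left(z{\left(73 \right)} + 5295\right) + 19093 = \left(73^{2} + 5295\right) + 19093 = \left(5329 + 5295\right) + 19093 = 10624 + 19093 = 29717$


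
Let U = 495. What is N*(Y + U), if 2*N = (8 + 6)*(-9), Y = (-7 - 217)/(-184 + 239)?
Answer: -1701063/55 ≈ -30928.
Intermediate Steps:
Y = -224/55 ≈ -4.0727
N = -63 (N = ((8 + 6)*(-9))/2 = (14*(-9))/2 = (½)*(-126) = -63)
N*(Y + U) = -63*(-224/55 + 495) = -63*27001/55 = -1701063/55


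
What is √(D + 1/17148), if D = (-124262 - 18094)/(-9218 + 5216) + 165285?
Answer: 5*√216274598697485883/5718858 ≈ 406.60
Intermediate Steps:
D = 110268821/667 (D = -142356/(-4002) + 165285 = -142356*(-1/4002) + 165285 = 23726/667 + 165285 = 110268821/667 ≈ 1.6532e+5)
√(D + 1/17148) = √(110268821/667 + 1/17148) = √(1890889743175/11437716) = 5*√216274598697485883/5718858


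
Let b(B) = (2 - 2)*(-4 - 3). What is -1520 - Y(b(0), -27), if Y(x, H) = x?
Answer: -1520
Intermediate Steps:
b(B) = 0 (b(B) = 0*(-7) = 0)
-1520 - Y(b(0), -27) = -1520 - 1*0 = -1520 + 0 = -1520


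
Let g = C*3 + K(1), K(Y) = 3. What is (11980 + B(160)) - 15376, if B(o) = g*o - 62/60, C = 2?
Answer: -58711/30 ≈ -1957.0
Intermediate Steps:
g = 9 (g = 2*3 + 3 = 6 + 3 = 9)
B(o) = -31/30 + 9*o (B(o) = 9*o - 62/60 = 9*o - 62*1/60 = 9*o - 31/30 = -31/30 + 9*o)
(11980 + B(160)) - 15376 = (11980 + (-31/30 + 9*160)) - 15376 = (11980 + (-31/30 + 1440)) - 15376 = (11980 + 43169/30) - 15376 = 402569/30 - 15376 = -58711/30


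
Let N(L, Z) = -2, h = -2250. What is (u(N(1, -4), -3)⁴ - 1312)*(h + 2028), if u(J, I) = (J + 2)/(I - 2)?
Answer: 291264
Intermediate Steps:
u(J, I) = (2 + J)/(-2 + I)
(u(N(1, -4), -3)⁴ - 1312)*(h + 2028) = (((2 - 2)/(-2 - 3))⁴ - 1312)*(-2250 + 2028) = ((0/(-5))⁴ - 1312)*(-222) = ((-⅕*0)⁴ - 1312)*(-222) = (0⁴ - 1312)*(-222) = (0 - 1312)*(-222) = -1312*(-222) = 291264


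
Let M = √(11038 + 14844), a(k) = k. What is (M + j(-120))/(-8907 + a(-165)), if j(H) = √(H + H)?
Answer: -√25882/9072 - I*√15/2268 ≈ -0.017734 - 0.0017077*I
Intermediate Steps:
j(H) = √2*√H (j(H) = √(2*H) = √2*√H)
M = √25882 ≈ 160.88
(M + j(-120))/(-8907 + a(-165)) = (√25882 + √2*√(-120))/(-8907 - 165) = (√25882 + √2*(2*I*√30))/(-9072) = (√25882 + 4*I*√15)*(-1/9072) = -√25882/9072 - I*√15/2268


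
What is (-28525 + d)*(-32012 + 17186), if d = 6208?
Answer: 330871842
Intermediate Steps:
(-28525 + d)*(-32012 + 17186) = (-28525 + 6208)*(-32012 + 17186) = -22317*(-14826) = 330871842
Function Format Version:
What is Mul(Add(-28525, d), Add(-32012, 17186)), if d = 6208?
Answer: 330871842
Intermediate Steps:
Mul(Add(-28525, d), Add(-32012, 17186)) = Mul(Add(-28525, 6208), Add(-32012, 17186)) = Mul(-22317, -14826) = 330871842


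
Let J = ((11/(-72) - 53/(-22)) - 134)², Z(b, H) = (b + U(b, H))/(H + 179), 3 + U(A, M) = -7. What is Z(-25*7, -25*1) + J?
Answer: 76204035247/4390848 ≈ 17355.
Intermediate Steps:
U(A, M) = -10 (U(A, M) = -3 - 7 = -10)
Z(b, H) = (-10 + b)/(179 + H) (Z(b, H) = (b - 10)/(H + 179) = (-10 + b)/(179 + H))
J = 10887044281/627264 (J = ((11*(-1/72) - 53*(-1/22)) - 134)² = ((-11/72 + 53/22) - 134)² = (1787/792 - 134)² = (-104341/792)² = 10887044281/627264 ≈ 17356.)
Z(-25*7, -25*1) + J = (-10 - 25*7)/(179 - 25*1) + 10887044281/627264 = (-10 - 175)/(179 - 25) + 10887044281/627264 = -185/154 + 10887044281/627264 = 76204035247/4390848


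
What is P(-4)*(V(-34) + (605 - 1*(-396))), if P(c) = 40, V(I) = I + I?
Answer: 37320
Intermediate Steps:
V(I) = 2*I
P(-4)*(V(-34) + (605 - 1*(-396))) = 40*(2*(-34) + (605 - 1*(-396))) = 40*(-68 + (605 + 396)) = 40*(-68 + 1001) = 40*933 = 37320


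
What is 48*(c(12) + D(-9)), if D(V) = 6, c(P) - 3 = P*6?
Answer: 3888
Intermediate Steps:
c(P) = 3 + 6*P (c(P) = 3 + P*6 = 3 + 6*P)
48*(c(12) + D(-9)) = 48*((3 + 6*12) + 6) = 48*((3 + 72) + 6) = 48*(75 + 6) = 48*81 = 3888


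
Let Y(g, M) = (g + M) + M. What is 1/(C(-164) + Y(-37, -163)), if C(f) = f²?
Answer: 1/26533 ≈ 3.7689e-5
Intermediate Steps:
Y(g, M) = g + 2*M (Y(g, M) = (M + g) + M = g + 2*M)
1/(C(-164) + Y(-37, -163)) = 1/((-164)² + (-37 + 2*(-163))) = 1/(26896 + (-37 - 326)) = 1/(26896 - 363) = 1/26533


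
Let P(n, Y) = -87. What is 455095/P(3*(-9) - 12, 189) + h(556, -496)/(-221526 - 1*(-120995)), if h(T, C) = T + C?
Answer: -45751160665/8746197 ≈ -5231.0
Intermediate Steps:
h(T, C) = C + T
455095/P(3*(-9) - 12, 189) + h(556, -496)/(-221526 - 1*(-120995)) = 455095/(-87) + (-496 + 556)/(-221526 - 1*(-120995)) = 455095*(-1/87) + 60/(-221526 + 120995) = -455095/87 + 60/(-100531) = -455095/87 + 60*(-1/100531) = -455095/87 - 60/100531 = -45751160665/8746197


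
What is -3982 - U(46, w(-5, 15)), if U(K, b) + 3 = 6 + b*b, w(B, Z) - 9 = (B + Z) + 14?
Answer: -5074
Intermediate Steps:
w(B, Z) = 23 + B + Z (w(B, Z) = 9 + ((B + Z) + 14) = 9 + (14 + B + Z) = 23 + B + Z)
U(K, b) = 3 + b² (U(K, b) = -3 + (6 + b*b) = -3 + (6 + b²) = 3 + b²)
-3982 - U(46, w(-5, 15)) = -3982 - (3 + (23 - 5 + 15)²) = -3982 - (3 + 33²) = -3982 - (3 + 1089) = -3982 - 1*1092 = -3982 - 1092 = -5074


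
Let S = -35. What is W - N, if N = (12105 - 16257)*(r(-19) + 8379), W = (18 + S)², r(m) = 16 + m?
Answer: 34777441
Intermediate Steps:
W = 289 (W = (18 - 35)² = (-17)² = 289)
N = -34777152 (N = (12105 - 16257)*((16 - 19) + 8379) = -4152*(-3 + 8379) = -4152*8376 = -34777152)
W - N = 289 - 1*(-34777152) = 289 + 34777152 = 34777441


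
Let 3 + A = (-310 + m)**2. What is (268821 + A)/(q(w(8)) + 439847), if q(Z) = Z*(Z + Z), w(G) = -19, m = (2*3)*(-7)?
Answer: 392722/440569 ≈ 0.89140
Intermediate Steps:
m = -42 (m = 6*(-7) = -42)
q(Z) = 2*Z**2 (q(Z) = Z*(2*Z) = 2*Z**2)
A = 123901 (A = -3 + (-310 - 42)**2 = -3 + (-352)**2 = -3 + 123904 = 123901)
(268821 + A)/(q(w(8)) + 439847) = (268821 + 123901)/(2*(-19)**2 + 439847) = 392722/(2*361 + 439847) = 392722/(722 + 439847) = 392722/440569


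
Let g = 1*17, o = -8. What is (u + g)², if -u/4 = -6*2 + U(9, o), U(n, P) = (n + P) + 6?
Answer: 1369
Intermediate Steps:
g = 17
U(n, P) = 6 + P + n (U(n, P) = (P + n) + 6 = 6 + P + n)
u = 20 (u = -4*(-6*2 + (6 - 8 + 9)) = -4*(-12 + 7) = -4*(-5) = 20)
(u + g)² = (20 + 17)² = 37² = 1369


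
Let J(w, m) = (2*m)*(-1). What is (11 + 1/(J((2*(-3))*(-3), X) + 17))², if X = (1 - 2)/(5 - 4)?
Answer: 44100/361 ≈ 122.16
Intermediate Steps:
X = -1 (X = -1/1 = -1*1 = -1)
J(w, m) = -2*m
(11 + 1/(J((2*(-3))*(-3), X) + 17))² = (11 + 1/(-2*(-1) + 17))² = (11 + 1/(2 + 17))² = (11 + 1/19)² = (210/19)² = 44100/361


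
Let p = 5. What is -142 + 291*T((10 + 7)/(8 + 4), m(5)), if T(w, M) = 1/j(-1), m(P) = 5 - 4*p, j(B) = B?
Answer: -433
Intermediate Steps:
m(P) = -15 (m(P) = 5 - 4*5 = 5 - 20 = -15)
T(w, M) = -1 (T(w, M) = 1/(-1) = -1)
-142 + 291*T((10 + 7)/(8 + 4), m(5)) = -142 + 291*(-1) = -142 - 291 = -433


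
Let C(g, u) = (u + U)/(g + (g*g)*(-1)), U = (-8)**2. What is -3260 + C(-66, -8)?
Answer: -7207888/2211 ≈ -3260.0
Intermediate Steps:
U = 64
C(g, u) = (64 + u)/(g - g**2) (C(g, u) = (u + 64)/(g + (g*g)*(-1)) = (64 + u)/(g + g**2*(-1)) = (64 + u)/(g - g**2))
-3260 + C(-66, -8) = -3260 + (-64 - 1*(-8))/((-66)*(-1 - 66)) = -3260 - 1/66*(-64 + 8)/(-67) = -3260 - 1/66*(-1/67)*(-56) = -3260 - 28/2211 = -7207888/2211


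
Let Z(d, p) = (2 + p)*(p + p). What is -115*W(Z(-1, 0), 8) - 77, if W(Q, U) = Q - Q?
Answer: -77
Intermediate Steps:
Z(d, p) = 2*p*(2 + p) (Z(d, p) = (2 + p)*(2*p) = 2*p*(2 + p))
W(Q, U) = 0
-115*W(Z(-1, 0), 8) - 77 = -115*0 - 77 = 0 - 77 = -77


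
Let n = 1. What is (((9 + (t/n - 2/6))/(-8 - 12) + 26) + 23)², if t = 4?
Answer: 2105401/900 ≈ 2339.3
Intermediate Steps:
(((9 + (t/n - 2/6))/(-8 - 12) + 26) + 23)² = (((9 + (4/1 - 2/6))/(-8 - 12) + 26) + 23)² = (((9 + (4*1 - 2*⅙))/(-20) + 26) + 23)² = (((9 + (4 - ⅓))*(-1/20) + 26) + 23)² = (((9 + 11/3)*(-1/20) + 26) + 23)² = (((38/3)*(-1/20) + 26) + 23)² = ((-19/30 + 26) + 23)² = (761/30 + 23)² = (1451/30)² = 2105401/900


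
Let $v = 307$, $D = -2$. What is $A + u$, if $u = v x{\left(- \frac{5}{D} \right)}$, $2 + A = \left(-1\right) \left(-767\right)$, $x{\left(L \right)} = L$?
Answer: $\frac{3065}{2} \approx 1532.5$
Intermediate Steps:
$A = 765$ ($A = -2 - -767 = -2 + 767 = 765$)
$u = \frac{1535}{2}$ ($u = 307 \left(- \frac{5}{-2}\right) = 307 \left(\left(-5\right) \left(- \frac{1}{2}\right)\right) = 307 \cdot \frac{5}{2} = \frac{1535}{2} \approx 767.5$)
$A + u = 765 + \frac{1535}{2} = \frac{3065}{2}$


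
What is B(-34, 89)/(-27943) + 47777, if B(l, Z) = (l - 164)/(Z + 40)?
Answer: 57406406639/1201549 ≈ 47777.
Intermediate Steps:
B(l, Z) = (-164 + l)/(40 + Z)
B(-34, 89)/(-27943) + 47777 = ((-164 - 34)/(40 + 89))/(-27943) + 47777 = (-198/129)*(-1/27943) + 47777 = ((1/129)*(-198))*(-1/27943) + 47777 = -66/43*(-1/27943) + 47777 = 66/1201549 + 47777 = 57406406639/1201549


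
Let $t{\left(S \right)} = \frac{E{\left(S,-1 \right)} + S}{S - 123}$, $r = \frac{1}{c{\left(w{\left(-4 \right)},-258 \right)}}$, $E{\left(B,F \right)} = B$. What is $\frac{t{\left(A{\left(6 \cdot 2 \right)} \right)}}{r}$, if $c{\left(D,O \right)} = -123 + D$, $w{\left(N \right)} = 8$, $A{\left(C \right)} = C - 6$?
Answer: $\frac{460}{39} \approx 11.795$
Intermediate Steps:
$A{\left(C \right)} = -6 + C$
$r = - \frac{1}{115}$ ($r = \frac{1}{-123 + 8} = \frac{1}{-115} = - \frac{1}{115} \approx -0.0086956$)
$t{\left(S \right)} = \frac{2 S}{-123 + S}$ ($t{\left(S \right)} = \frac{S + S}{S - 123} = \frac{2 S}{-123 + S}$)
$\frac{t{\left(A{\left(6 \cdot 2 \right)} \right)}}{r} = \frac{2 \left(-6 + 6 \cdot 2\right) \frac{1}{-123 + \left(-6 + 6 \cdot 2\right)}}{- \frac{1}{115}} = \frac{2 \left(-6 + 12\right)}{-123 + \left(-6 + 12\right)} \left(-115\right) = 2 \cdot 6 \frac{1}{-123 + 6} \left(-115\right) = 2 \cdot 6 \frac{1}{-117} \left(-115\right) = 2 \cdot 6 \left(- \frac{1}{117}\right) \left(-115\right) = \left(- \frac{4}{39}\right) \left(-115\right) = \frac{460}{39}$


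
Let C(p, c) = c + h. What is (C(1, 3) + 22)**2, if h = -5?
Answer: 400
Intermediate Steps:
C(p, c) = -5 + c (C(p, c) = c - 5 = -5 + c)
(C(1, 3) + 22)**2 = ((-5 + 3) + 22)**2 = (-2 + 22)**2 = 20**2 = 400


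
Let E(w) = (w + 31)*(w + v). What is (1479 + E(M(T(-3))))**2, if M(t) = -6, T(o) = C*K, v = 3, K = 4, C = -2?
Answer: 1971216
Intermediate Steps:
T(o) = -8 (T(o) = -2*4 = -8)
E(w) = (3 + w)*(31 + w) (E(w) = (w + 31)*(w + 3) = (31 + w)*(3 + w) = (3 + w)*(31 + w))
(1479 + E(M(T(-3))))**2 = (1479 + (93 + (-6)**2 + 34*(-6)))**2 = (1479 + (93 + 36 - 204))**2 = (1479 - 75)**2 = 1404**2 = 1971216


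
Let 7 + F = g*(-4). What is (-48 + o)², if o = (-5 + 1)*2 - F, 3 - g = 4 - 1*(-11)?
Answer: 9409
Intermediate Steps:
g = -12 (g = 3 - (4 - 1*(-11)) = 3 - (4 + 11) = 3 - 1*15 = 3 - 15 = -12)
F = 41 (F = -7 - 12*(-4) = -7 + 48 = 41)
o = -49 (o = (-5 + 1)*2 - 1*41 = -4*2 - 41 = -8 - 41 = -49)
(-48 + o)² = (-48 - 49)² = (-97)² = 9409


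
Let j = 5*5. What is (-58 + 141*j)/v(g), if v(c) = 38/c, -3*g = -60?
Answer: 34670/19 ≈ 1824.7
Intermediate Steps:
g = 20 (g = -⅓*(-60) = 20)
j = 25
(-58 + 141*j)/v(g) = (-58 + 141*25)/((38/20)) = (-58 + 3525)/((38*(1/20))) = 3467/(19/10) = 3467*(10/19) = 34670/19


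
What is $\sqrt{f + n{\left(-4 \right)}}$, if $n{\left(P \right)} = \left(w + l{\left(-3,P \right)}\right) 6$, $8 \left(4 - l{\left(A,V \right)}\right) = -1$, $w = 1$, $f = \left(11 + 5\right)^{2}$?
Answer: $\frac{\sqrt{1147}}{2} \approx 16.934$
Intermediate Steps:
$f = 256$ ($f = 16^{2} = 256$)
$l{\left(A,V \right)} = \frac{33}{8}$ ($l{\left(A,V \right)} = 4 - - \frac{1}{8} = 4 + \frac{1}{8} = \frac{33}{8}$)
$n{\left(P \right)} = \frac{123}{4}$ ($n{\left(P \right)} = \left(1 + \frac{33}{8}\right) 6 = \frac{41}{8} \cdot 6 = \frac{123}{4}$)
$\sqrt{f + n{\left(-4 \right)}} = \sqrt{256 + \frac{123}{4}} = \sqrt{\frac{1147}{4}} = \frac{\sqrt{1147}}{2}$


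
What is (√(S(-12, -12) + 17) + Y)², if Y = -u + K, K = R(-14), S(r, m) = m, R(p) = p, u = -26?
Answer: (12 + √5)² ≈ 202.67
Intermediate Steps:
K = -14
Y = 12 (Y = -1*(-26) - 14 = 26 - 14 = 12)
(√(S(-12, -12) + 17) + Y)² = (√(-12 + 17) + 12)² = (√5 + 12)² = (12 + √5)²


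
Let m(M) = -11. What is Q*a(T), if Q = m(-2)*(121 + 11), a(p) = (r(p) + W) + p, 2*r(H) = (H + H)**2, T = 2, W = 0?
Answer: -14520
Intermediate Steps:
r(H) = 2*H**2 (r(H) = (H + H)**2/2 = (2*H)**2/2 = (4*H**2)/2 = 2*H**2)
a(p) = p + 2*p**2 (a(p) = (2*p**2 + 0) + p = 2*p**2 + p = p + 2*p**2)
Q = -1452 (Q = -11*(121 + 11) = -11*132 = -1452)
Q*a(T) = -2904*(1 + 2*2) = -2904*(1 + 4) = -2904*5 = -1452*10 = -14520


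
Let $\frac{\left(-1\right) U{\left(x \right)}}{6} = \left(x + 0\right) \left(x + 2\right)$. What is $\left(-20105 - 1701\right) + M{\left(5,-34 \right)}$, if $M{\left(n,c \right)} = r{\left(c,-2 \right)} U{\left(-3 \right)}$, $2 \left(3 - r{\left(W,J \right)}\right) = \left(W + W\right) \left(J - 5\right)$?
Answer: $-17576$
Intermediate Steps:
$r{\left(W,J \right)} = 3 - W \left(-5 + J\right)$ ($r{\left(W,J \right)} = 3 - \frac{\left(W + W\right) \left(J - 5\right)}{2} = 3 - \frac{2 W \left(-5 + J\right)}{2} = 3 - W \left(-5 + J\right)$)
$U{\left(x \right)} = - 6 x \left(2 + x\right)$ ($U{\left(x \right)} = - 6 \left(x + 0\right) \left(x + 2\right) = - 6 x \left(2 + x\right)$)
$M{\left(n,c \right)} = -54 - 126 c$ ($M{\left(n,c \right)} = \left(3 + 5 c - - 2 c\right) \left(\left(-6\right) \left(-3\right) \left(2 - 3\right)\right) = \left(3 + 5 c + 2 c\right) \left(\left(-6\right) \left(-3\right) \left(-1\right)\right) = \left(3 + 7 c\right) \left(-18\right) = -54 - 126 c$)
$\left(-20105 - 1701\right) + M{\left(5,-34 \right)} = \left(-20105 - 1701\right) - -4230 = \left(-20105 - 1701\right) + \left(-54 + 4284\right) = -21806 + 4230 = -17576$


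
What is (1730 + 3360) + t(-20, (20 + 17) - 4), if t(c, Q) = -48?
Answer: 5042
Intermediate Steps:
(1730 + 3360) + t(-20, (20 + 17) - 4) = (1730 + 3360) - 48 = 5090 - 48 = 5042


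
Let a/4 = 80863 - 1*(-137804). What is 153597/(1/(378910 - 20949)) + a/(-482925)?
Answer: 8850684906752519/160975 ≈ 5.4982e+10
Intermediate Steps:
a = 874668 (a = 4*(80863 - 1*(-137804)) = 4*(80863 + 137804) = 4*218667 = 874668)
153597/(1/(378910 - 20949)) + a/(-482925) = 153597/(1/(378910 - 20949)) + 874668/(-482925) = 153597/(1/357961) + 874668*(-1/482925) = 153597/(1/357961) - 291556/160975 = 153597*357961 - 291556/160975 = 54981735717 - 291556/160975 = 8850684906752519/160975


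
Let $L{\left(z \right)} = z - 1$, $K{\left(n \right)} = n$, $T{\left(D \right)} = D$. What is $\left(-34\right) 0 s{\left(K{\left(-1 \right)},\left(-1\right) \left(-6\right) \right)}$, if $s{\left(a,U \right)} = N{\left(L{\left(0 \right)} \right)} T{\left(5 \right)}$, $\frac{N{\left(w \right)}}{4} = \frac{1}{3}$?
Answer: $0$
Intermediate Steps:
$L{\left(z \right)} = -1 + z$ ($L{\left(z \right)} = z - 1 = -1 + z$)
$N{\left(w \right)} = \frac{4}{3}$
$s{\left(a,U \right)} = \frac{20}{3}$ ($s{\left(a,U \right)} = \frac{4}{3} \cdot 5 = \frac{20}{3}$)
$\left(-34\right) 0 s{\left(K{\left(-1 \right)},\left(-1\right) \left(-6\right) \right)} = \left(-34\right) 0 \cdot \frac{20}{3} = 0 \cdot \frac{20}{3} = 0$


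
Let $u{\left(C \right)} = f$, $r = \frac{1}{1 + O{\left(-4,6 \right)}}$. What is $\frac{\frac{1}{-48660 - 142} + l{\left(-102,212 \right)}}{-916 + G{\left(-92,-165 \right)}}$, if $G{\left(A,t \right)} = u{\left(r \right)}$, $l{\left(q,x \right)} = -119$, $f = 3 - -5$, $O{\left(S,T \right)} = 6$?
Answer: $\frac{5807439}{44312216} \approx 0.13106$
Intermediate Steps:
$f = 8$ ($f = 3 + 5 = 8$)
$r = \frac{1}{7}$ ($r = \frac{1}{1 + 6} = \frac{1}{7} \approx 0.14286$)
$u{\left(C \right)} = 8$
$G{\left(A,t \right)} = 8$
$\frac{\frac{1}{-48660 - 142} + l{\left(-102,212 \right)}}{-916 + G{\left(-92,-165 \right)}} = \frac{\frac{1}{-48660 - 142} - 119}{-916 + 8} = \frac{\frac{1}{-48802} - 119}{-908} = \left(- \frac{1}{48802} - 119\right) \left(- \frac{1}{908}\right) = \left(- \frac{5807439}{48802}\right) \left(- \frac{1}{908}\right) = \frac{5807439}{44312216}$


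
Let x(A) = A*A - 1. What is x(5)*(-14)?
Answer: -336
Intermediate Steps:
x(A) = -1 + A² (x(A) = A² - 1 = -1 + A²)
x(5)*(-14) = (-1 + 5²)*(-14) = (-1 + 25)*(-14) = 24*(-14) = -336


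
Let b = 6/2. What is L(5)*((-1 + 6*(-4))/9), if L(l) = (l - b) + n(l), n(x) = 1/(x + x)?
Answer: -35/6 ≈ -5.8333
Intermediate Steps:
b = 3 (b = 6*(1/2) = 3)
n(x) = 1/(2*x)
L(l) = -3 + l + 1/(2*l) (L(l) = (l - 1*3) + 1/(2*l) = (l - 3) + 1/(2*l) = (-3 + l) + 1/(2*l) = -3 + l + 1/(2*l))
L(5)*((-1 + 6*(-4))/9) = (-3 + 5 + (1/2)/5)*((-1 + 6*(-4))/9) = (-3 + 5 + (1/2)*(1/5))*((-1 - 24)*(1/9)) = (-3 + 5 + 1/10)*(-25*1/9) = (21/10)*(-25/9) = -35/6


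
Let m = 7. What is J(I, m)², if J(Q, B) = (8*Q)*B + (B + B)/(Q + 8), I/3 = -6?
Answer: 25472209/25 ≈ 1.0189e+6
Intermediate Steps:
I = -18 (I = 3*(-6) = -18)
J(Q, B) = 2*B/(8 + Q) + 8*B*Q (J(Q, B) = 8*B*Q + (2*B)/(8 + Q) = 8*B*Q + 2*B/(8 + Q) = 2*B/(8 + Q) + 8*B*Q)
J(I, m)² = (2*7*(1 + 4*(-18)² + 32*(-18))/(8 - 18))² = (2*7*(1 + 4*324 - 576)/(-10))² = (2*7*(-⅒)*(1 + 1296 - 576))² = (2*7*(-⅒)*721)² = (-5047/5)² = 25472209/25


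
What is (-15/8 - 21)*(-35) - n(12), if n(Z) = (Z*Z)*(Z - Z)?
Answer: 6405/8 ≈ 800.63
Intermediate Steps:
n(Z) = 0 (n(Z) = Z²*0 = 0)
(-15/8 - 21)*(-35) - n(12) = (-15/8 - 21)*(-35) - 1*0 = (-15*⅛ - 21)*(-35) + 0 = (-15/8 - 21)*(-35) + 0 = -183/8*(-35) + 0 = 6405/8 + 0 = 6405/8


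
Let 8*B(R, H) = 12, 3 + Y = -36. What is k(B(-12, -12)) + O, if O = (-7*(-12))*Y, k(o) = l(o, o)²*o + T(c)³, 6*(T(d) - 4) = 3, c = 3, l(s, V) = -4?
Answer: -25287/8 ≈ -3160.9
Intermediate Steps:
Y = -39 (Y = -3 - 36 = -39)
B(R, H) = 3/2 (B(R, H) = (⅛)*12 = 3/2)
T(d) = 9/2 (T(d) = 4 + (⅙)*3 = 4 + ½ = 9/2)
k(o) = 729/8 + 16*o (k(o) = (-4)²*o + (9/2)³ = 16*o + 729/8 = 729/8 + 16*o)
O = -3276 (O = -7*(-12)*(-39) = 84*(-39) = -3276)
k(B(-12, -12)) + O = (729/8 + 16*(3/2)) - 3276 = (729/8 + 24) - 3276 = 921/8 - 3276 = -25287/8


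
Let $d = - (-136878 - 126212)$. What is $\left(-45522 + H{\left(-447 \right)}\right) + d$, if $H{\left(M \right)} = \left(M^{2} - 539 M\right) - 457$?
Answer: $657853$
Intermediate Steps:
$d = 263090$ ($d = \left(-1\right) \left(-263090\right) = 263090$)
$H{\left(M \right)} = -457 + M^{2} - 539 M$
$\left(-45522 + H{\left(-447 \right)}\right) + d = \left(-45522 - \left(-240476 - 199809\right)\right) + 263090 = \left(-45522 + \left(-457 + 199809 + 240933\right)\right) + 263090 = \left(-45522 + 440285\right) + 263090 = 394763 + 263090 = 657853$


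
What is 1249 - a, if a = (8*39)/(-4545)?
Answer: 1892339/1515 ≈ 1249.1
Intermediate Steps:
a = -104/1515 (a = 312*(-1/4545) = -104/1515 ≈ -0.068647)
1249 - a = 1249 - 1*(-104/1515) = 1249 + 104/1515 = 1892339/1515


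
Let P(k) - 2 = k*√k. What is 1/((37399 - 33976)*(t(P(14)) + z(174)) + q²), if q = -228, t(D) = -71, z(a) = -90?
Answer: -1/499119 ≈ -2.0035e-6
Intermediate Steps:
P(k) = 2 + k^(3/2) (P(k) = 2 + k*√k = 2 + k^(3/2))
1/((37399 - 33976)*(t(P(14)) + z(174)) + q²) = 1/((37399 - 33976)*(-71 - 90) + (-228)²) = 1/(3423*(-161) + 51984) = 1/(-551103 + 51984) = 1/(-499119) = -1/499119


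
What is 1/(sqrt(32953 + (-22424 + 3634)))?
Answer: sqrt(14163)/14163 ≈ 0.0084028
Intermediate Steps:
1/(sqrt(32953 + (-22424 + 3634))) = 1/(sqrt(32953 - 18790)) = 1/(sqrt(14163)) = sqrt(14163)/14163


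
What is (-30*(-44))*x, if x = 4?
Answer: 5280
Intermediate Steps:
(-30*(-44))*x = -30*(-44)*4 = 1320*4 = 5280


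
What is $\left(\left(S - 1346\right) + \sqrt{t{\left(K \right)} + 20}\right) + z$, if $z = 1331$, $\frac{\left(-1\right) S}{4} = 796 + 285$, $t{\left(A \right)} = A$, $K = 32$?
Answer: $-4339 + 2 \sqrt{13} \approx -4331.8$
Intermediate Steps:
$S = -4324$ ($S = - 4 \left(796 + 285\right) = \left(-4\right) 1081 = -4324$)
$\left(\left(S - 1346\right) + \sqrt{t{\left(K \right)} + 20}\right) + z = \left(\left(-4324 - 1346\right) + \sqrt{32 + 20}\right) + 1331 = \left(-5670 + \sqrt{52}\right) + 1331 = \left(-5670 + 2 \sqrt{13}\right) + 1331 = -4339 + 2 \sqrt{13}$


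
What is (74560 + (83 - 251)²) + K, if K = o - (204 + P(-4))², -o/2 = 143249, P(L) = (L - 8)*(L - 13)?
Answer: -350178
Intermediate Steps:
P(L) = (-13 + L)*(-8 + L) (P(L) = (-8 + L)*(-13 + L) = (-13 + L)*(-8 + L))
o = -286498 (o = -2*143249 = -286498)
K = -452962 (K = -286498 - (204 + (104 + (-4)² - 21*(-4)))² = -286498 - (204 + (104 + 16 + 84))² = -286498 - (204 + 204)² = -286498 - 1*408² = -286498 - 1*166464 = -286498 - 166464 = -452962)
(74560 + (83 - 251)²) + K = (74560 + (83 - 251)²) - 452962 = (74560 + (-168)²) - 452962 = (74560 + 28224) - 452962 = 102784 - 452962 = -350178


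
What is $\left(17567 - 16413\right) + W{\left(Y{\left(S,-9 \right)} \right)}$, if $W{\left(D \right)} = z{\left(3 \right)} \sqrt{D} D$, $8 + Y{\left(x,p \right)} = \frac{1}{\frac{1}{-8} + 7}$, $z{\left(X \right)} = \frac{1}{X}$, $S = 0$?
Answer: $1154 - \frac{1728 i \sqrt{165}}{3025} \approx 1154.0 - 7.3377 i$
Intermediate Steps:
$Y{\left(x,p \right)} = - \frac{432}{55}$ ($Y{\left(x,p \right)} = -8 + \frac{1}{\frac{1}{-8} + 7} = -8 + \frac{1}{- \frac{1}{8} + 7} = -8 + \frac{1}{\frac{55}{8}} = -8 + \frac{8}{55} = - \frac{432}{55}$)
$W{\left(D \right)} = \frac{D^{\frac{3}{2}}}{3}$ ($W{\left(D \right)} = \frac{\sqrt{D}}{3} D = \frac{D^{\frac{3}{2}}}{3}$)
$\left(17567 - 16413\right) + W{\left(Y{\left(S,-9 \right)} \right)} = \left(17567 - 16413\right) + \frac{\left(- \frac{432}{55}\right)^{\frac{3}{2}}}{3} = 1154 + \frac{\left(- \frac{5184}{3025}\right) i \sqrt{165}}{3} = 1154 - \frac{1728 i \sqrt{165}}{3025}$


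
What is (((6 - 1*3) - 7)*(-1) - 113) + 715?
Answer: 606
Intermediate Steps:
(((6 - 1*3) - 7)*(-1) - 113) + 715 = (((6 - 3) - 7)*(-1) - 113) + 715 = ((3 - 7)*(-1) - 113) + 715 = (-4*(-1) - 113) + 715 = (4 - 113) + 715 = -109 + 715 = 606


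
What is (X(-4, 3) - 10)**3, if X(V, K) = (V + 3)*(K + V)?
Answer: -729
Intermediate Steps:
X(V, K) = (3 + V)*(K + V)
(X(-4, 3) - 10)**3 = (((-4)**2 + 3*3 + 3*(-4) + 3*(-4)) - 10)**3 = ((16 + 9 - 12 - 12) - 10)**3 = (1 - 10)**3 = (-9)**3 = -729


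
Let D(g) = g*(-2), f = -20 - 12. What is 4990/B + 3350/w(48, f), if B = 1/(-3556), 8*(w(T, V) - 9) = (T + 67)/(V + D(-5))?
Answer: -26065992760/1469 ≈ -1.7744e+7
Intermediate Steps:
f = -32
D(g) = -2*g
w(T, V) = 9 + (67 + T)/(8*(10 + V)) (w(T, V) = 9 + ((T + 67)/(V - 2*(-5)))/8 = 9 + ((67 + T)/(V + 10))/8 = 9 + ((67 + T)/(10 + V))/8 = 9 + (67 + T)/(8*(10 + V)))
B = -1/3556 ≈ -0.00028121
4990/B + 3350/w(48, f) = 4990/(-1/3556) + 3350/(((787 + 48 + 72*(-32))/(8*(10 - 32)))) = 4990*(-3556) + 3350/(((⅛)*(787 + 48 - 2304)/(-22))) = -17744440 + 3350/(((⅛)*(-1/22)*(-1469))) = -17744440 + 3350/(1469/176) = -17744440 + 3350*(176/1469) = -17744440 + 589600/1469 = -26065992760/1469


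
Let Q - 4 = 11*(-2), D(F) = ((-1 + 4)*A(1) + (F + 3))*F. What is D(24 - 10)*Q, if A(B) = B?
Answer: -5040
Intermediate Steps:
D(F) = F*(6 + F) (D(F) = ((-1 + 4)*1 + (F + 3))*F = (3*1 + (3 + F))*F = (3 + (3 + F))*F = (6 + F)*F = F*(6 + F))
Q = -18 (Q = 4 + 11*(-2) = 4 - 22 = -18)
D(24 - 10)*Q = ((24 - 10)*(6 + (24 - 10)))*(-18) = (14*(6 + 14))*(-18) = (14*20)*(-18) = 280*(-18) = -5040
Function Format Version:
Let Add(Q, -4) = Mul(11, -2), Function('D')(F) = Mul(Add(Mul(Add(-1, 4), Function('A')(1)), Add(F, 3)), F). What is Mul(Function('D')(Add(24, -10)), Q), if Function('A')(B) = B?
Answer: -5040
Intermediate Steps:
Function('D')(F) = Mul(F, Add(6, F)) (Function('D')(F) = Mul(Add(Mul(Add(-1, 4), 1), Add(F, 3)), F) = Mul(Add(Mul(3, 1), Add(3, F)), F) = Mul(Add(3, Add(3, F)), F) = Mul(Add(6, F), F) = Mul(F, Add(6, F)))
Q = -18 (Q = Add(4, Mul(11, -2)) = Add(4, -22) = -18)
Mul(Function('D')(Add(24, -10)), Q) = Mul(Mul(Add(24, -10), Add(6, Add(24, -10))), -18) = Mul(Mul(14, Add(6, 14)), -18) = Mul(Mul(14, 20), -18) = Mul(280, -18) = -5040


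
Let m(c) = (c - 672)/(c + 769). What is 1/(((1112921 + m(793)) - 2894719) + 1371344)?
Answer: -142/58284457 ≈ -2.4363e-6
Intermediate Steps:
m(c) = (-672 + c)/(769 + c)
1/(((1112921 + m(793)) - 2894719) + 1371344) = 1/(((1112921 + (-672 + 793)/(769 + 793)) - 2894719) + 1371344) = 1/(((1112921 + 121/1562) - 2894719) + 1371344) = 1/(((1112921 + (1/1562)*121) - 2894719) + 1371344) = 1/(((1112921 + 11/142) - 2894719) + 1371344) = 1/((158034793/142 - 2894719) + 1371344) = 1/(-253015305/142 + 1371344) = 1/(-58284457/142) = -142/58284457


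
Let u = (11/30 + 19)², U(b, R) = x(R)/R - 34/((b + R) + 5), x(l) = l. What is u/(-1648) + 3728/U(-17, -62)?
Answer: 11364913717/4449600 ≈ 2554.1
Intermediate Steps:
U(b, R) = 1 - 34/(5 + R + b) (U(b, R) = R/R - 34/((b + R) + 5) = 1 - 34/((R + b) + 5) = 1 - 34/(5 + R + b))
u = 337561/900 (u = (11*(1/30) + 19)² = (11/30 + 19)² = (581/30)² = 337561/900 ≈ 375.07)
u/(-1648) + 3728/U(-17, -62) = (337561/900)/(-1648) + 3728/(((-29 - 62 - 17)/(5 - 62 - 17))) = (337561/900)*(-1/1648) + 3728/((-108/(-74))) = -337561/1483200 + 3728/((-1/74*(-108))) = -337561/1483200 + 3728/(54/37) = -337561/1483200 + 3728*(37/54) = -337561/1483200 + 68968/27 = 11364913717/4449600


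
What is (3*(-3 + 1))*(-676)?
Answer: 4056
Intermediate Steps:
(3*(-3 + 1))*(-676) = (3*(-2))*(-676) = -6*(-676) = 4056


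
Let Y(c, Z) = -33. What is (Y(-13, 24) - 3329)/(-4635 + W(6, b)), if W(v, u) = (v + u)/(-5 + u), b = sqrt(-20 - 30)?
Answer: 1168648010/1611056561 - 184910*I*sqrt(2)/1611056561 ≈ 0.72539 - 0.00016232*I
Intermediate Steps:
b = 5*I*sqrt(2) (b = sqrt(-50) = 5*I*sqrt(2) ≈ 7.0711*I)
W(v, u) = (u + v)/(-5 + u)
(Y(-13, 24) - 3329)/(-4635 + W(6, b)) = (-33 - 3329)/(-4635 + (5*I*sqrt(2) + 6)/(-5 + 5*I*sqrt(2))) = -3362/(-4635 + (6 + 5*I*sqrt(2))/(-5 + 5*I*sqrt(2)))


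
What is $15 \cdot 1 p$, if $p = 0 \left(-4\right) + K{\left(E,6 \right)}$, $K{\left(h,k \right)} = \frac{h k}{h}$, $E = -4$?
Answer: $90$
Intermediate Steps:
$K{\left(h,k \right)} = k$
$p = 6$ ($p = 0 \left(-4\right) + 6 = 0 + 6 = 6$)
$15 \cdot 1 p = 15 \cdot 1 \cdot 6 = 15 \cdot 6 = 90$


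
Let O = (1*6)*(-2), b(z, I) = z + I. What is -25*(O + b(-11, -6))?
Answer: 725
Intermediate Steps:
b(z, I) = I + z
O = -12 (O = 6*(-2) = -12)
-25*(O + b(-11, -6)) = -25*(-12 + (-6 - 11)) = -25*(-12 - 17) = -25*(-29) = 725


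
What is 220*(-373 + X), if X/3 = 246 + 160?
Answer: 185900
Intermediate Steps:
X = 1218 (X = 3*(246 + 160) = 3*406 = 1218)
220*(-373 + X) = 220*(-373 + 1218) = 220*845 = 185900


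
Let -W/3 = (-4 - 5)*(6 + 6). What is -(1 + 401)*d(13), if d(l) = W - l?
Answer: -125022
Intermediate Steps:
W = 324 (W = -3*(-4 - 5)*(6 + 6) = -(-27)*12 = -3*(-108) = 324)
d(l) = 324 - l
-(1 + 401)*d(13) = -(1 + 401)*(324 - 1*13) = -402*(324 - 13) = -402*311 = -1*125022 = -125022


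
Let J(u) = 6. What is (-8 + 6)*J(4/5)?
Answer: -12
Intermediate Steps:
(-8 + 6)*J(4/5) = (-8 + 6)*6 = -2*6 = -12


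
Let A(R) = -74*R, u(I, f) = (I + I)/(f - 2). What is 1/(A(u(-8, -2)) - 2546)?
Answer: -1/2842 ≈ -0.00035186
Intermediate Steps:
u(I, f) = 2*I/(-2 + f) (u(I, f) = (2*I)/(-2 + f) = 2*I/(-2 + f))
1/(A(u(-8, -2)) - 2546) = 1/(-148*(-8)/(-2 - 2) - 2546) = 1/(-148*(-8)/(-4) - 2546) = 1/(-148*(-8)*(-1)/4 - 2546) = 1/(-74*4 - 2546) = 1/(-296 - 2546) = 1/(-2842) = -1/2842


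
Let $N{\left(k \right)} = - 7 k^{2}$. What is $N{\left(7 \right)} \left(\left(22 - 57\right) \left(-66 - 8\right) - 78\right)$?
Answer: $-861616$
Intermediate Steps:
$N{\left(7 \right)} \left(\left(22 - 57\right) \left(-66 - 8\right) - 78\right) = - 7 \cdot 7^{2} \left(\left(22 - 57\right) \left(-66 - 8\right) - 78\right) = \left(-7\right) 49 \left(\left(-35\right) \left(-74\right) - 78\right) = - 343 \left(2590 - 78\right) = \left(-343\right) 2512 = -861616$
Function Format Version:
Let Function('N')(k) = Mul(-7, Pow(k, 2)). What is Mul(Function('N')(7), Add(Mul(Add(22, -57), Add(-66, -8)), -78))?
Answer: -861616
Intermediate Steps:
Mul(Function('N')(7), Add(Mul(Add(22, -57), Add(-66, -8)), -78)) = Mul(Mul(-7, Pow(7, 2)), Add(Mul(Add(22, -57), Add(-66, -8)), -78)) = Mul(Mul(-7, 49), Add(Mul(-35, -74), -78)) = Mul(-343, Add(2590, -78)) = Mul(-343, 2512) = -861616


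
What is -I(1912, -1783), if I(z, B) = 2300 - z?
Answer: -388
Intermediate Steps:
-I(1912, -1783) = -(2300 - 1*1912) = -(2300 - 1912) = -1*388 = -388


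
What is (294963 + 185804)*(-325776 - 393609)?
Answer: -345856568295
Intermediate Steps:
(294963 + 185804)*(-325776 - 393609) = 480767*(-719385) = -345856568295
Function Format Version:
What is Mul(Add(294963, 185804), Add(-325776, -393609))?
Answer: -345856568295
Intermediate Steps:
Mul(Add(294963, 185804), Add(-325776, -393609)) = Mul(480767, -719385) = -345856568295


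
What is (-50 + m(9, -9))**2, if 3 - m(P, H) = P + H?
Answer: 2209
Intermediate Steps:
m(P, H) = 3 - H - P (m(P, H) = 3 - (P + H) = 3 - (H + P) = 3 + (-H - P) = 3 - H - P)
(-50 + m(9, -9))**2 = (-50 + (3 - 1*(-9) - 1*9))**2 = (-50 + (3 + 9 - 9))**2 = (-50 + 3)**2 = (-47)**2 = 2209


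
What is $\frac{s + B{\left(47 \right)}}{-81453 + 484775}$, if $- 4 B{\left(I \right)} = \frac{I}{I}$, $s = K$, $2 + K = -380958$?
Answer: $- \frac{1523841}{1613288} \approx -0.94456$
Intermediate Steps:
$K = -380960$ ($K = -2 - 380958 = -380960$)
$s = -380960$
$B{\left(I \right)} = - \frac{1}{4}$ ($B{\left(I \right)} = - \frac{I \frac{1}{I}}{4} = \left(- \frac{1}{4}\right) 1 = - \frac{1}{4}$)
$\frac{s + B{\left(47 \right)}}{-81453 + 484775} = \frac{-380960 - \frac{1}{4}}{-81453 + 484775} = - \frac{1523841}{4 \cdot 403322} = \left(- \frac{1523841}{4}\right) \frac{1}{403322} = - \frac{1523841}{1613288}$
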